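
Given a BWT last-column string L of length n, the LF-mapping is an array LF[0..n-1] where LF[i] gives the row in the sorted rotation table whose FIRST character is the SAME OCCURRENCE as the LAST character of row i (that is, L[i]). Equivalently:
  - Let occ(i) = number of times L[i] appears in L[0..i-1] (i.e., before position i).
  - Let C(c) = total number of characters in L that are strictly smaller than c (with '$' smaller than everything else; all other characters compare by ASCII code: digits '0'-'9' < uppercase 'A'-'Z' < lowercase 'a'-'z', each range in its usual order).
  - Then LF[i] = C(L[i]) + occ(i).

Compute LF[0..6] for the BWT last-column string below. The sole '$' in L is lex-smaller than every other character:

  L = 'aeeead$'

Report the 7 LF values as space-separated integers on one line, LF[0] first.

Char counts: '$':1, 'a':2, 'd':1, 'e':3
C (first-col start): C('$')=0, C('a')=1, C('d')=3, C('e')=4
L[0]='a': occ=0, LF[0]=C('a')+0=1+0=1
L[1]='e': occ=0, LF[1]=C('e')+0=4+0=4
L[2]='e': occ=1, LF[2]=C('e')+1=4+1=5
L[3]='e': occ=2, LF[3]=C('e')+2=4+2=6
L[4]='a': occ=1, LF[4]=C('a')+1=1+1=2
L[5]='d': occ=0, LF[5]=C('d')+0=3+0=3
L[6]='$': occ=0, LF[6]=C('$')+0=0+0=0

Answer: 1 4 5 6 2 3 0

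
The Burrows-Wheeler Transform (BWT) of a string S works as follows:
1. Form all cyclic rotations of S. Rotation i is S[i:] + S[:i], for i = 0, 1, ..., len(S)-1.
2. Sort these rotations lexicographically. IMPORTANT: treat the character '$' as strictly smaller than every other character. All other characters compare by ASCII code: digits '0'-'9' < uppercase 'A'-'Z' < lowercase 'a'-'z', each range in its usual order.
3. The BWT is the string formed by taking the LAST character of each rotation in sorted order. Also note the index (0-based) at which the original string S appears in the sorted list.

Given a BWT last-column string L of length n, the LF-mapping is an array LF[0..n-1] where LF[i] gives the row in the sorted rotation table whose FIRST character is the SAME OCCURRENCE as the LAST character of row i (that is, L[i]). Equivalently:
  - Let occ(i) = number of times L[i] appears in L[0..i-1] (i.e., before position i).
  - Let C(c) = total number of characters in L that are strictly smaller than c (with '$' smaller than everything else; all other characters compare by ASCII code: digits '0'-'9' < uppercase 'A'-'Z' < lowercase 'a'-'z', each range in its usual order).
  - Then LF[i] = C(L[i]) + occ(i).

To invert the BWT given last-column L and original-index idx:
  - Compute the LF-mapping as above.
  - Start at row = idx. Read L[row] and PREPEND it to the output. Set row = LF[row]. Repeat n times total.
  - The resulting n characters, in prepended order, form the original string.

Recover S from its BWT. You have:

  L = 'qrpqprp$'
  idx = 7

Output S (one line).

Answer: rqprppq$

Derivation:
LF mapping: 4 6 1 5 2 7 3 0
Walk LF starting at row 7, prepending L[row]:
  step 1: row=7, L[7]='$', prepend. Next row=LF[7]=0
  step 2: row=0, L[0]='q', prepend. Next row=LF[0]=4
  step 3: row=4, L[4]='p', prepend. Next row=LF[4]=2
  step 4: row=2, L[2]='p', prepend. Next row=LF[2]=1
  step 5: row=1, L[1]='r', prepend. Next row=LF[1]=6
  step 6: row=6, L[6]='p', prepend. Next row=LF[6]=3
  step 7: row=3, L[3]='q', prepend. Next row=LF[3]=5
  step 8: row=5, L[5]='r', prepend. Next row=LF[5]=7
Reversed output: rqprppq$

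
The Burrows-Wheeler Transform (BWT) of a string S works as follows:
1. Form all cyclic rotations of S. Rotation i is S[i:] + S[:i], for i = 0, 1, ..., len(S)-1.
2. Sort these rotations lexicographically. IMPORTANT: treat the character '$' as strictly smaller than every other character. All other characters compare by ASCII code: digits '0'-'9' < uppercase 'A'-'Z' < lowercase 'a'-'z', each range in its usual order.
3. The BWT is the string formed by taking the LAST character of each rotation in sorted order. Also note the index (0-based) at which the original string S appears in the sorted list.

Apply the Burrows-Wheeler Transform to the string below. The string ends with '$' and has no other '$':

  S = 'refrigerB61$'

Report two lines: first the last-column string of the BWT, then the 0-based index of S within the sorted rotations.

All 12 rotations (rotation i = S[i:]+S[:i]):
  rot[0] = refrigerB61$
  rot[1] = efrigerB61$r
  rot[2] = frigerB61$re
  rot[3] = rigerB61$ref
  rot[4] = igerB61$refr
  rot[5] = gerB61$refri
  rot[6] = erB61$refrig
  rot[7] = rB61$refrige
  rot[8] = B61$refriger
  rot[9] = 61$refrigerB
  rot[10] = 1$refrigerB6
  rot[11] = $refrigerB61
Sorted (with $ < everything):
  sorted[0] = $refrigerB61  (last char: '1')
  sorted[1] = 1$refrigerB6  (last char: '6')
  sorted[2] = 61$refrigerB  (last char: 'B')
  sorted[3] = B61$refriger  (last char: 'r')
  sorted[4] = efrigerB61$r  (last char: 'r')
  sorted[5] = erB61$refrig  (last char: 'g')
  sorted[6] = frigerB61$re  (last char: 'e')
  sorted[7] = gerB61$refri  (last char: 'i')
  sorted[8] = igerB61$refr  (last char: 'r')
  sorted[9] = rB61$refrige  (last char: 'e')
  sorted[10] = refrigerB61$  (last char: '$')
  sorted[11] = rigerB61$ref  (last char: 'f')
Last column: 16Brrgeire$f
Original string S is at sorted index 10

Answer: 16Brrgeire$f
10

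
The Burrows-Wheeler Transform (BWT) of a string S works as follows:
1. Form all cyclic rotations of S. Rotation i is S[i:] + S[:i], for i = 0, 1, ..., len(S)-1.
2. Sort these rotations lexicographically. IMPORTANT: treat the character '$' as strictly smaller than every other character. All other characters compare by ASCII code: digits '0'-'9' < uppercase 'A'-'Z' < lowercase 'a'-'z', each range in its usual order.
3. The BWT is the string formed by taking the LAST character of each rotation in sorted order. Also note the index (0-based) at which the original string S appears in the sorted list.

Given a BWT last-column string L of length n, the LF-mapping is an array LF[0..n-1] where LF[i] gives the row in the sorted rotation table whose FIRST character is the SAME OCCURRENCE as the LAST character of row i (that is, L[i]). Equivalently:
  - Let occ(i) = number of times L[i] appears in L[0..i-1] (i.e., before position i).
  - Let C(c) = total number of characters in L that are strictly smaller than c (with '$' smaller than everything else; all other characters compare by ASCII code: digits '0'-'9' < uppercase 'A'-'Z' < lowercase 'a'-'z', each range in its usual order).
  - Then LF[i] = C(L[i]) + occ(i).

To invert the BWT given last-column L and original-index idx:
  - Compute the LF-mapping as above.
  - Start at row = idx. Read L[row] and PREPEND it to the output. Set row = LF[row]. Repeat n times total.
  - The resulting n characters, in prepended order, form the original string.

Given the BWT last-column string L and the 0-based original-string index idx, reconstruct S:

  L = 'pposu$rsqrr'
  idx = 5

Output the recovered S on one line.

Answer: rrsruqspop$

Derivation:
LF mapping: 2 3 1 8 10 0 5 9 4 6 7
Walk LF starting at row 5, prepending L[row]:
  step 1: row=5, L[5]='$', prepend. Next row=LF[5]=0
  step 2: row=0, L[0]='p', prepend. Next row=LF[0]=2
  step 3: row=2, L[2]='o', prepend. Next row=LF[2]=1
  step 4: row=1, L[1]='p', prepend. Next row=LF[1]=3
  step 5: row=3, L[3]='s', prepend. Next row=LF[3]=8
  step 6: row=8, L[8]='q', prepend. Next row=LF[8]=4
  step 7: row=4, L[4]='u', prepend. Next row=LF[4]=10
  step 8: row=10, L[10]='r', prepend. Next row=LF[10]=7
  step 9: row=7, L[7]='s', prepend. Next row=LF[7]=9
  step 10: row=9, L[9]='r', prepend. Next row=LF[9]=6
  step 11: row=6, L[6]='r', prepend. Next row=LF[6]=5
Reversed output: rrsruqspop$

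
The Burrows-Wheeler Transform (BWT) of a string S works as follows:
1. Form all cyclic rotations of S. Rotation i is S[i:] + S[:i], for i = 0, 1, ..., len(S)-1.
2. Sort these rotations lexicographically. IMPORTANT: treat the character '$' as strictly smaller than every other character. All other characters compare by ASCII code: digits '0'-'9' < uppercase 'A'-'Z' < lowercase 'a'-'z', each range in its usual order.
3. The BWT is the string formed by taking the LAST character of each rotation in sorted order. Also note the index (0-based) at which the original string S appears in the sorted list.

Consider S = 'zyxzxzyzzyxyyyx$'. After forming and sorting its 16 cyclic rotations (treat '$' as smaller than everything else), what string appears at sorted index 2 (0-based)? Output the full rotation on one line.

All 16 rotations (rotation i = S[i:]+S[:i]):
  rot[0] = zyxzxzyzzyxyyyx$
  rot[1] = yxzxzyzzyxyyyx$z
  rot[2] = xzxzyzzyxyyyx$zy
  rot[3] = zxzyzzyxyyyx$zyx
  rot[4] = xzyzzyxyyyx$zyxz
  rot[5] = zyzzyxyyyx$zyxzx
  rot[6] = yzzyxyyyx$zyxzxz
  rot[7] = zzyxyyyx$zyxzxzy
  rot[8] = zyxyyyx$zyxzxzyz
  rot[9] = yxyyyx$zyxzxzyzz
  rot[10] = xyyyx$zyxzxzyzzy
  rot[11] = yyyx$zyxzxzyzzyx
  rot[12] = yyx$zyxzxzyzzyxy
  rot[13] = yx$zyxzxzyzzyxyy
  rot[14] = x$zyxzxzyzzyxyyy
  rot[15] = $zyxzxzyzzyxyyyx
Sorted (with $ < everything):
  sorted[0] = $zyxzxzyzzyxyyyx
  sorted[1] = x$zyxzxzyzzyxyyy
  sorted[2] = xyyyx$zyxzxzyzzy
  sorted[3] = xzxzyzzyxyyyx$zy
  sorted[4] = xzyzzyxyyyx$zyxz
  sorted[5] = yx$zyxzxzyzzyxyy
  sorted[6] = yxyyyx$zyxzxzyzz
  sorted[7] = yxzxzyzzyxyyyx$z
  sorted[8] = yyx$zyxzxzyzzyxy
  sorted[9] = yyyx$zyxzxzyzzyx
  sorted[10] = yzzyxyyyx$zyxzxz
  sorted[11] = zxzyzzyxyyyx$zyx
  sorted[12] = zyxyyyx$zyxzxzyz
  sorted[13] = zyxzxzyzzyxyyyx$
  sorted[14] = zyzzyxyyyx$zyxzx
  sorted[15] = zzyxyyyx$zyxzxzy
sorted[2] = xyyyx$zyxzxzyzzy

Answer: xyyyx$zyxzxzyzzy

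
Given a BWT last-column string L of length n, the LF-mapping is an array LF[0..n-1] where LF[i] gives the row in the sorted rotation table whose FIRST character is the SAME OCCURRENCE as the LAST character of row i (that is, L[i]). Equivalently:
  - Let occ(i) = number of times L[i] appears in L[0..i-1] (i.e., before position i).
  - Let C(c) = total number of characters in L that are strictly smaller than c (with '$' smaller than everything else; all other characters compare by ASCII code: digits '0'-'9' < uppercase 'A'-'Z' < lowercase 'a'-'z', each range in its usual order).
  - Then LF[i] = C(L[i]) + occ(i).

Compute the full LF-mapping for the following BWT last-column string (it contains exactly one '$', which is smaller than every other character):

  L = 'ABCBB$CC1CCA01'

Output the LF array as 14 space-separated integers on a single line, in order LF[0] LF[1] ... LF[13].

Answer: 4 6 9 7 8 0 10 11 2 12 13 5 1 3

Derivation:
Char counts: '$':1, '0':1, '1':2, 'A':2, 'B':3, 'C':5
C (first-col start): C('$')=0, C('0')=1, C('1')=2, C('A')=4, C('B')=6, C('C')=9
L[0]='A': occ=0, LF[0]=C('A')+0=4+0=4
L[1]='B': occ=0, LF[1]=C('B')+0=6+0=6
L[2]='C': occ=0, LF[2]=C('C')+0=9+0=9
L[3]='B': occ=1, LF[3]=C('B')+1=6+1=7
L[4]='B': occ=2, LF[4]=C('B')+2=6+2=8
L[5]='$': occ=0, LF[5]=C('$')+0=0+0=0
L[6]='C': occ=1, LF[6]=C('C')+1=9+1=10
L[7]='C': occ=2, LF[7]=C('C')+2=9+2=11
L[8]='1': occ=0, LF[8]=C('1')+0=2+0=2
L[9]='C': occ=3, LF[9]=C('C')+3=9+3=12
L[10]='C': occ=4, LF[10]=C('C')+4=9+4=13
L[11]='A': occ=1, LF[11]=C('A')+1=4+1=5
L[12]='0': occ=0, LF[12]=C('0')+0=1+0=1
L[13]='1': occ=1, LF[13]=C('1')+1=2+1=3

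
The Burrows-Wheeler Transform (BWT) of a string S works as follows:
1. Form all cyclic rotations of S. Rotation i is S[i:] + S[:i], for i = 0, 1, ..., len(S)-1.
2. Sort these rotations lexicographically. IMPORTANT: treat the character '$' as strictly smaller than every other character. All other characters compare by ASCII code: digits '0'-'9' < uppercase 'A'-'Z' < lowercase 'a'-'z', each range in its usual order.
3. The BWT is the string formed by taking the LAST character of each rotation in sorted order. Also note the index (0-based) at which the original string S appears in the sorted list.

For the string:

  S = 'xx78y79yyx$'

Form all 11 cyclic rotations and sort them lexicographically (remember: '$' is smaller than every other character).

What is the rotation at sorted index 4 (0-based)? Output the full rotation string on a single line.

All 11 rotations (rotation i = S[i:]+S[:i]):
  rot[0] = xx78y79yyx$
  rot[1] = x78y79yyx$x
  rot[2] = 78y79yyx$xx
  rot[3] = 8y79yyx$xx7
  rot[4] = y79yyx$xx78
  rot[5] = 79yyx$xx78y
  rot[6] = 9yyx$xx78y7
  rot[7] = yyx$xx78y79
  rot[8] = yx$xx78y79y
  rot[9] = x$xx78y79yy
  rot[10] = $xx78y79yyx
Sorted (with $ < everything):
  sorted[0] = $xx78y79yyx
  sorted[1] = 78y79yyx$xx
  sorted[2] = 79yyx$xx78y
  sorted[3] = 8y79yyx$xx7
  sorted[4] = 9yyx$xx78y7
  sorted[5] = x$xx78y79yy
  sorted[6] = x78y79yyx$x
  sorted[7] = xx78y79yyx$
  sorted[8] = y79yyx$xx78
  sorted[9] = yx$xx78y79y
  sorted[10] = yyx$xx78y79
sorted[4] = 9yyx$xx78y7

Answer: 9yyx$xx78y7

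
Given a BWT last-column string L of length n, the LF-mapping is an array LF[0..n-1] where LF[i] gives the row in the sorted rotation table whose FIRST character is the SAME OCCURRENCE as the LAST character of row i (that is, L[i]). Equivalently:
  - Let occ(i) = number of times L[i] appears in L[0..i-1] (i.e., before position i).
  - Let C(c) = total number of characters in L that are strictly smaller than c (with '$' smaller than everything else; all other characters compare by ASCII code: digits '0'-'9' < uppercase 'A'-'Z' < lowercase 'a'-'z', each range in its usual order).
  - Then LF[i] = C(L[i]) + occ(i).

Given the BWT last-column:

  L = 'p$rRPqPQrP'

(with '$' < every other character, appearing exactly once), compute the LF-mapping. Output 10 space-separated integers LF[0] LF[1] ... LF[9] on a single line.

Char counts: '$':1, 'P':3, 'Q':1, 'R':1, 'p':1, 'q':1, 'r':2
C (first-col start): C('$')=0, C('P')=1, C('Q')=4, C('R')=5, C('p')=6, C('q')=7, C('r')=8
L[0]='p': occ=0, LF[0]=C('p')+0=6+0=6
L[1]='$': occ=0, LF[1]=C('$')+0=0+0=0
L[2]='r': occ=0, LF[2]=C('r')+0=8+0=8
L[3]='R': occ=0, LF[3]=C('R')+0=5+0=5
L[4]='P': occ=0, LF[4]=C('P')+0=1+0=1
L[5]='q': occ=0, LF[5]=C('q')+0=7+0=7
L[6]='P': occ=1, LF[6]=C('P')+1=1+1=2
L[7]='Q': occ=0, LF[7]=C('Q')+0=4+0=4
L[8]='r': occ=1, LF[8]=C('r')+1=8+1=9
L[9]='P': occ=2, LF[9]=C('P')+2=1+2=3

Answer: 6 0 8 5 1 7 2 4 9 3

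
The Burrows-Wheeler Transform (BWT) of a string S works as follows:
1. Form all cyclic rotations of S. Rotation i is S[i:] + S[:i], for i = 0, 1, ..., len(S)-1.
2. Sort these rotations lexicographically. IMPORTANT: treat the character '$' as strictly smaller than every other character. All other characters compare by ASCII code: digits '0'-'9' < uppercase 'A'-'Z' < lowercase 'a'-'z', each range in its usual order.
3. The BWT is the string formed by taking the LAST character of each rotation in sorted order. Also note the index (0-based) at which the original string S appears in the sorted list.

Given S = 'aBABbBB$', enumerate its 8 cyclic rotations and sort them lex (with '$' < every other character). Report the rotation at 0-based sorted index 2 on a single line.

Answer: B$aBABbB

Derivation:
All 8 rotations (rotation i = S[i:]+S[:i]):
  rot[0] = aBABbBB$
  rot[1] = BABbBB$a
  rot[2] = ABbBB$aB
  rot[3] = BbBB$aBA
  rot[4] = bBB$aBAB
  rot[5] = BB$aBABb
  rot[6] = B$aBABbB
  rot[7] = $aBABbBB
Sorted (with $ < everything):
  sorted[0] = $aBABbBB
  sorted[1] = ABbBB$aB
  sorted[2] = B$aBABbB
  sorted[3] = BABbBB$a
  sorted[4] = BB$aBABb
  sorted[5] = BbBB$aBA
  sorted[6] = aBABbBB$
  sorted[7] = bBB$aBAB
sorted[2] = B$aBABbB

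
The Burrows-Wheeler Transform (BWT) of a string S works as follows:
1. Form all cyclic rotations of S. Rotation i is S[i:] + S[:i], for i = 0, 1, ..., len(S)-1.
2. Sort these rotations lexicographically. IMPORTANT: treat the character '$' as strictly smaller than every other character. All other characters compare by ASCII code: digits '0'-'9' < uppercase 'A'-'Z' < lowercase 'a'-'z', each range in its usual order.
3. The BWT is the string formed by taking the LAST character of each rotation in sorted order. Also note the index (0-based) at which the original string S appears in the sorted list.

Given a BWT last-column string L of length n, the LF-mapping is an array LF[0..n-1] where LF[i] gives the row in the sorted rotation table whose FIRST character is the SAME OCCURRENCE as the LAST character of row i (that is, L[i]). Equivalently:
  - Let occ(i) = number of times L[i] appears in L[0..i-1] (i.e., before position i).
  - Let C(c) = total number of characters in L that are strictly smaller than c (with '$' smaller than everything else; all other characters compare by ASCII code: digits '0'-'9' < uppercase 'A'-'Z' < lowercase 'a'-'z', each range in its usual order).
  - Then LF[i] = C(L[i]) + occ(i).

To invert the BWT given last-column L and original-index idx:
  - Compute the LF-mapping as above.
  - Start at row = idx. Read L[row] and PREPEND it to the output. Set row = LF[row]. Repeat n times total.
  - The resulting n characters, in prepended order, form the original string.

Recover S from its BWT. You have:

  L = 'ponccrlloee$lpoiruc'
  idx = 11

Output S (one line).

Answer: occurrencelollipop$

Derivation:
LF mapping: 14 11 10 1 2 16 7 8 12 4 5 0 9 15 13 6 17 18 3
Walk LF starting at row 11, prepending L[row]:
  step 1: row=11, L[11]='$', prepend. Next row=LF[11]=0
  step 2: row=0, L[0]='p', prepend. Next row=LF[0]=14
  step 3: row=14, L[14]='o', prepend. Next row=LF[14]=13
  step 4: row=13, L[13]='p', prepend. Next row=LF[13]=15
  step 5: row=15, L[15]='i', prepend. Next row=LF[15]=6
  step 6: row=6, L[6]='l', prepend. Next row=LF[6]=7
  step 7: row=7, L[7]='l', prepend. Next row=LF[7]=8
  step 8: row=8, L[8]='o', prepend. Next row=LF[8]=12
  step 9: row=12, L[12]='l', prepend. Next row=LF[12]=9
  step 10: row=9, L[9]='e', prepend. Next row=LF[9]=4
  step 11: row=4, L[4]='c', prepend. Next row=LF[4]=2
  step 12: row=2, L[2]='n', prepend. Next row=LF[2]=10
  step 13: row=10, L[10]='e', prepend. Next row=LF[10]=5
  step 14: row=5, L[5]='r', prepend. Next row=LF[5]=16
  step 15: row=16, L[16]='r', prepend. Next row=LF[16]=17
  step 16: row=17, L[17]='u', prepend. Next row=LF[17]=18
  step 17: row=18, L[18]='c', prepend. Next row=LF[18]=3
  step 18: row=3, L[3]='c', prepend. Next row=LF[3]=1
  step 19: row=1, L[1]='o', prepend. Next row=LF[1]=11
Reversed output: occurrencelollipop$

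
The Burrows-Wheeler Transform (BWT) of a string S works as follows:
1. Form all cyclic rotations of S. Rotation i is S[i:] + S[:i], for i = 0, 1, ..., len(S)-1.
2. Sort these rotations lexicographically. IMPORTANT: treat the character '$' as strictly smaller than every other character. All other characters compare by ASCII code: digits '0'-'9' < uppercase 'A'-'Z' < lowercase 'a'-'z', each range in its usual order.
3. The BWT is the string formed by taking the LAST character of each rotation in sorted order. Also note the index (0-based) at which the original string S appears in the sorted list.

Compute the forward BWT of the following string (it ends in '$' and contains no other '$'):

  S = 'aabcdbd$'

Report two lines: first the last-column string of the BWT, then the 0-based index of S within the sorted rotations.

Answer: d$aadbbc
1

Derivation:
All 8 rotations (rotation i = S[i:]+S[:i]):
  rot[0] = aabcdbd$
  rot[1] = abcdbd$a
  rot[2] = bcdbd$aa
  rot[3] = cdbd$aab
  rot[4] = dbd$aabc
  rot[5] = bd$aabcd
  rot[6] = d$aabcdb
  rot[7] = $aabcdbd
Sorted (with $ < everything):
  sorted[0] = $aabcdbd  (last char: 'd')
  sorted[1] = aabcdbd$  (last char: '$')
  sorted[2] = abcdbd$a  (last char: 'a')
  sorted[3] = bcdbd$aa  (last char: 'a')
  sorted[4] = bd$aabcd  (last char: 'd')
  sorted[5] = cdbd$aab  (last char: 'b')
  sorted[6] = d$aabcdb  (last char: 'b')
  sorted[7] = dbd$aabc  (last char: 'c')
Last column: d$aadbbc
Original string S is at sorted index 1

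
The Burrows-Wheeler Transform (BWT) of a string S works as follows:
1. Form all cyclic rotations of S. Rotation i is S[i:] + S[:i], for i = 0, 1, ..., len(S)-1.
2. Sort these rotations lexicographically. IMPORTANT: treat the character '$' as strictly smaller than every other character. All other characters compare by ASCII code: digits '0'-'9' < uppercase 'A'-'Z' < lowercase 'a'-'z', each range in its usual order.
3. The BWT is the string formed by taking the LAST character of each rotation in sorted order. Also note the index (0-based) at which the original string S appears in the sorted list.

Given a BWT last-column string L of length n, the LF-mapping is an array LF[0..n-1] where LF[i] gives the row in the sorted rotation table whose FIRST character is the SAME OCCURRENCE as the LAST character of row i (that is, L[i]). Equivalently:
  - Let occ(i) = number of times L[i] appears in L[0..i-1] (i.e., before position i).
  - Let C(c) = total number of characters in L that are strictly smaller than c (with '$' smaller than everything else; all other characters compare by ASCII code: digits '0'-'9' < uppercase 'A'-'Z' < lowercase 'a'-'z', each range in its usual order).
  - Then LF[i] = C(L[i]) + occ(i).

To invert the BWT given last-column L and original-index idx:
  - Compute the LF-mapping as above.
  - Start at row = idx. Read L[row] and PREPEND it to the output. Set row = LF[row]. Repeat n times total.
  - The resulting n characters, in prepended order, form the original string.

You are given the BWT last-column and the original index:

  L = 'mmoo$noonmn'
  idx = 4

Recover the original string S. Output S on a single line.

Answer: nnomonoomm$

Derivation:
LF mapping: 1 2 7 8 0 4 9 10 5 3 6
Walk LF starting at row 4, prepending L[row]:
  step 1: row=4, L[4]='$', prepend. Next row=LF[4]=0
  step 2: row=0, L[0]='m', prepend. Next row=LF[0]=1
  step 3: row=1, L[1]='m', prepend. Next row=LF[1]=2
  step 4: row=2, L[2]='o', prepend. Next row=LF[2]=7
  step 5: row=7, L[7]='o', prepend. Next row=LF[7]=10
  step 6: row=10, L[10]='n', prepend. Next row=LF[10]=6
  step 7: row=6, L[6]='o', prepend. Next row=LF[6]=9
  step 8: row=9, L[9]='m', prepend. Next row=LF[9]=3
  step 9: row=3, L[3]='o', prepend. Next row=LF[3]=8
  step 10: row=8, L[8]='n', prepend. Next row=LF[8]=5
  step 11: row=5, L[5]='n', prepend. Next row=LF[5]=4
Reversed output: nnomonoomm$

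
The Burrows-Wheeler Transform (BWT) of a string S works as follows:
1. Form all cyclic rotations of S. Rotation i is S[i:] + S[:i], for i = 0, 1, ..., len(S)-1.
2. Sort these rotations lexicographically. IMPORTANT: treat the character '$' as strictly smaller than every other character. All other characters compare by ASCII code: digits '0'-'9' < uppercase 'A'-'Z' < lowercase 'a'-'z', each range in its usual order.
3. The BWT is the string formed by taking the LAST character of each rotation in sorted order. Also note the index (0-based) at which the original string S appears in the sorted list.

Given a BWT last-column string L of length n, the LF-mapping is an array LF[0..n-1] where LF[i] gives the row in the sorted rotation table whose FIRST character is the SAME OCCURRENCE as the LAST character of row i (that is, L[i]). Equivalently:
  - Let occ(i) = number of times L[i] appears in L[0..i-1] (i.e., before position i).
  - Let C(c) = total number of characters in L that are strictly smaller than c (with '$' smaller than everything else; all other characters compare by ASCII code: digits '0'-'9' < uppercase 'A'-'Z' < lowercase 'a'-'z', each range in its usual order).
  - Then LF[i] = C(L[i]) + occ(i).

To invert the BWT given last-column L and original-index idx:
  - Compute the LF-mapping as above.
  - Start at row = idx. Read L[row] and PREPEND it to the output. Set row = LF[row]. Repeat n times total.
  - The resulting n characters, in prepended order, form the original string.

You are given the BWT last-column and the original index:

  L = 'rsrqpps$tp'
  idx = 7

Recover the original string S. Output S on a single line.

LF mapping: 5 7 6 4 1 2 8 0 9 3
Walk LF starting at row 7, prepending L[row]:
  step 1: row=7, L[7]='$', prepend. Next row=LF[7]=0
  step 2: row=0, L[0]='r', prepend. Next row=LF[0]=5
  step 3: row=5, L[5]='p', prepend. Next row=LF[5]=2
  step 4: row=2, L[2]='r', prepend. Next row=LF[2]=6
  step 5: row=6, L[6]='s', prepend. Next row=LF[6]=8
  step 6: row=8, L[8]='t', prepend. Next row=LF[8]=9
  step 7: row=9, L[9]='p', prepend. Next row=LF[9]=3
  step 8: row=3, L[3]='q', prepend. Next row=LF[3]=4
  step 9: row=4, L[4]='p', prepend. Next row=LF[4]=1
  step 10: row=1, L[1]='s', prepend. Next row=LF[1]=7
Reversed output: spqptsrpr$

Answer: spqptsrpr$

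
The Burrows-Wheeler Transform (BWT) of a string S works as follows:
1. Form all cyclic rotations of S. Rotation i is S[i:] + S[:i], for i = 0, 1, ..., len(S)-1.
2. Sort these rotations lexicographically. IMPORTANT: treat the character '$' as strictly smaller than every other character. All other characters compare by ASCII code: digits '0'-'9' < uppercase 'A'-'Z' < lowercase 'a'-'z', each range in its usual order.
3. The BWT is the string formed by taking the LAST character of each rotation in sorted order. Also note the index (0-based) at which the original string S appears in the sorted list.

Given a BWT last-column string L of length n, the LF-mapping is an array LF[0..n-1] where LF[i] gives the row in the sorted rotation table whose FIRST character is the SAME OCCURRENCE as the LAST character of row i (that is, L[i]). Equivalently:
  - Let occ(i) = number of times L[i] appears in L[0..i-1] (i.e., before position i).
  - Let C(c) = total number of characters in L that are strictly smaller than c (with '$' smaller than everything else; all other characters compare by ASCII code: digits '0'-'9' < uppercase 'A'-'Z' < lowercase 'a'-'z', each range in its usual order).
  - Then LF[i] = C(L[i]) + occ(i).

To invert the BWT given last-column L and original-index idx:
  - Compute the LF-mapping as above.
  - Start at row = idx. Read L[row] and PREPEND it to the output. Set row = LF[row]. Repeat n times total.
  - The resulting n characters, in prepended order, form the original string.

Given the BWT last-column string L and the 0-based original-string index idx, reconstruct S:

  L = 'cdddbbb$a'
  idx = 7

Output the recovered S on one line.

Answer: dbbdadbc$

Derivation:
LF mapping: 5 6 7 8 2 3 4 0 1
Walk LF starting at row 7, prepending L[row]:
  step 1: row=7, L[7]='$', prepend. Next row=LF[7]=0
  step 2: row=0, L[0]='c', prepend. Next row=LF[0]=5
  step 3: row=5, L[5]='b', prepend. Next row=LF[5]=3
  step 4: row=3, L[3]='d', prepend. Next row=LF[3]=8
  step 5: row=8, L[8]='a', prepend. Next row=LF[8]=1
  step 6: row=1, L[1]='d', prepend. Next row=LF[1]=6
  step 7: row=6, L[6]='b', prepend. Next row=LF[6]=4
  step 8: row=4, L[4]='b', prepend. Next row=LF[4]=2
  step 9: row=2, L[2]='d', prepend. Next row=LF[2]=7
Reversed output: dbbdadbc$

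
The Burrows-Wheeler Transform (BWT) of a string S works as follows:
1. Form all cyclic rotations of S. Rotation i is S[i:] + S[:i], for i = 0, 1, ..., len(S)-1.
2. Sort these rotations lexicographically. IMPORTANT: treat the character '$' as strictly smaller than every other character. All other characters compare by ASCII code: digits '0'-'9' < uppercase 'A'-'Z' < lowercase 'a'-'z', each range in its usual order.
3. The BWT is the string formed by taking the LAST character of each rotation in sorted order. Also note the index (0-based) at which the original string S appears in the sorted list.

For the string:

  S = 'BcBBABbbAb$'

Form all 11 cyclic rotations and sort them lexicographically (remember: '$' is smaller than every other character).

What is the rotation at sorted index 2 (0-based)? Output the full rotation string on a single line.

All 11 rotations (rotation i = S[i:]+S[:i]):
  rot[0] = BcBBABbbAb$
  rot[1] = cBBABbbAb$B
  rot[2] = BBABbbAb$Bc
  rot[3] = BABbbAb$BcB
  rot[4] = ABbbAb$BcBB
  rot[5] = BbbAb$BcBBA
  rot[6] = bbAb$BcBBAB
  rot[7] = bAb$BcBBABb
  rot[8] = Ab$BcBBABbb
  rot[9] = b$BcBBABbbA
  rot[10] = $BcBBABbbAb
Sorted (with $ < everything):
  sorted[0] = $BcBBABbbAb
  sorted[1] = ABbbAb$BcBB
  sorted[2] = Ab$BcBBABbb
  sorted[3] = BABbbAb$BcB
  sorted[4] = BBABbbAb$Bc
  sorted[5] = BbbAb$BcBBA
  sorted[6] = BcBBABbbAb$
  sorted[7] = b$BcBBABbbA
  sorted[8] = bAb$BcBBABb
  sorted[9] = bbAb$BcBBAB
  sorted[10] = cBBABbbAb$B
sorted[2] = Ab$BcBBABbb

Answer: Ab$BcBBABbb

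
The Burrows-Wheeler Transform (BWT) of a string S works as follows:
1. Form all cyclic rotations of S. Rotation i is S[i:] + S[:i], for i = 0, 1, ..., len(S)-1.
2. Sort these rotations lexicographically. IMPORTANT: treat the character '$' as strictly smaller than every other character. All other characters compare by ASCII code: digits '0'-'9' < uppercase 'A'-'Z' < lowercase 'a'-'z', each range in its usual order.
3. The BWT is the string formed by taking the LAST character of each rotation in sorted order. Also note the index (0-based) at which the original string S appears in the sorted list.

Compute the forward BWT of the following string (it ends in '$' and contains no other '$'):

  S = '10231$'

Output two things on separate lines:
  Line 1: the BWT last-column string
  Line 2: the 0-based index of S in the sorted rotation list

All 6 rotations (rotation i = S[i:]+S[:i]):
  rot[0] = 10231$
  rot[1] = 0231$1
  rot[2] = 231$10
  rot[3] = 31$102
  rot[4] = 1$1023
  rot[5] = $10231
Sorted (with $ < everything):
  sorted[0] = $10231  (last char: '1')
  sorted[1] = 0231$1  (last char: '1')
  sorted[2] = 1$1023  (last char: '3')
  sorted[3] = 10231$  (last char: '$')
  sorted[4] = 231$10  (last char: '0')
  sorted[5] = 31$102  (last char: '2')
Last column: 113$02
Original string S is at sorted index 3

Answer: 113$02
3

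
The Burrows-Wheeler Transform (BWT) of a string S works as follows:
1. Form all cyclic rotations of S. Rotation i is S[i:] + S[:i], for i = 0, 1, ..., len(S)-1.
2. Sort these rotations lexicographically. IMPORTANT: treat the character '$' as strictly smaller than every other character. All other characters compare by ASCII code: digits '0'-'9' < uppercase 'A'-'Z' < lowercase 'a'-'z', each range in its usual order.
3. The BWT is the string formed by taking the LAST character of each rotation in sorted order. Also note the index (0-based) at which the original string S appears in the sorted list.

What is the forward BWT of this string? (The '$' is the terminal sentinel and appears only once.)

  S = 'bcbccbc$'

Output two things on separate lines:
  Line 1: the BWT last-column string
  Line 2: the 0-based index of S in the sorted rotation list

All 8 rotations (rotation i = S[i:]+S[:i]):
  rot[0] = bcbccbc$
  rot[1] = cbccbc$b
  rot[2] = bccbc$bc
  rot[3] = ccbc$bcb
  rot[4] = cbc$bcbc
  rot[5] = bc$bcbcc
  rot[6] = c$bcbccb
  rot[7] = $bcbccbc
Sorted (with $ < everything):
  sorted[0] = $bcbccbc  (last char: 'c')
  sorted[1] = bc$bcbcc  (last char: 'c')
  sorted[2] = bcbccbc$  (last char: '$')
  sorted[3] = bccbc$bc  (last char: 'c')
  sorted[4] = c$bcbccb  (last char: 'b')
  sorted[5] = cbc$bcbc  (last char: 'c')
  sorted[6] = cbccbc$b  (last char: 'b')
  sorted[7] = ccbc$bcb  (last char: 'b')
Last column: cc$cbcbb
Original string S is at sorted index 2

Answer: cc$cbcbb
2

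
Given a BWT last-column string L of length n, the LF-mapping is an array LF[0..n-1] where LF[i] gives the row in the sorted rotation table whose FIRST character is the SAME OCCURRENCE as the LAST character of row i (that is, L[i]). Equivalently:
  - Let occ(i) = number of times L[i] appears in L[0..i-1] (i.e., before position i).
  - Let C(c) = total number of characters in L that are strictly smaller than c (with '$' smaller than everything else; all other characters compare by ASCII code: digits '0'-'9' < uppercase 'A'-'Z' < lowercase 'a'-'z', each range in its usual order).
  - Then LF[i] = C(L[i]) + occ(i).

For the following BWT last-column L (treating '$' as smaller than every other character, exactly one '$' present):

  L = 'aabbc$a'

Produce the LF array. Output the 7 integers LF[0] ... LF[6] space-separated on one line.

Answer: 1 2 4 5 6 0 3

Derivation:
Char counts: '$':1, 'a':3, 'b':2, 'c':1
C (first-col start): C('$')=0, C('a')=1, C('b')=4, C('c')=6
L[0]='a': occ=0, LF[0]=C('a')+0=1+0=1
L[1]='a': occ=1, LF[1]=C('a')+1=1+1=2
L[2]='b': occ=0, LF[2]=C('b')+0=4+0=4
L[3]='b': occ=1, LF[3]=C('b')+1=4+1=5
L[4]='c': occ=0, LF[4]=C('c')+0=6+0=6
L[5]='$': occ=0, LF[5]=C('$')+0=0+0=0
L[6]='a': occ=2, LF[6]=C('a')+2=1+2=3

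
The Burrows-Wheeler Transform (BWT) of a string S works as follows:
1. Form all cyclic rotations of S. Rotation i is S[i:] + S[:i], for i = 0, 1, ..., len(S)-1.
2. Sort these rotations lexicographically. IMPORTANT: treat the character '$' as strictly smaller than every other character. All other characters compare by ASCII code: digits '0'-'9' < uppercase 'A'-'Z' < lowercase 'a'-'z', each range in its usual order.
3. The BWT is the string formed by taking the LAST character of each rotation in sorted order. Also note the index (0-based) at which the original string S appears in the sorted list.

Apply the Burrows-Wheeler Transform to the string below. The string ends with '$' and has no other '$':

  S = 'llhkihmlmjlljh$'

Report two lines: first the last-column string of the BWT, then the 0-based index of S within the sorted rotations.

All 15 rotations (rotation i = S[i:]+S[:i]):
  rot[0] = llhkihmlmjlljh$
  rot[1] = lhkihmlmjlljh$l
  rot[2] = hkihmlmjlljh$ll
  rot[3] = kihmlmjlljh$llh
  rot[4] = ihmlmjlljh$llhk
  rot[5] = hmlmjlljh$llhki
  rot[6] = mlmjlljh$llhkih
  rot[7] = lmjlljh$llhkihm
  rot[8] = mjlljh$llhkihml
  rot[9] = jlljh$llhkihmlm
  rot[10] = lljh$llhkihmlmj
  rot[11] = ljh$llhkihmlmjl
  rot[12] = jh$llhkihmlmjll
  rot[13] = h$llhkihmlmjllj
  rot[14] = $llhkihmlmjlljh
Sorted (with $ < everything):
  sorted[0] = $llhkihmlmjlljh  (last char: 'h')
  sorted[1] = h$llhkihmlmjllj  (last char: 'j')
  sorted[2] = hkihmlmjlljh$ll  (last char: 'l')
  sorted[3] = hmlmjlljh$llhki  (last char: 'i')
  sorted[4] = ihmlmjlljh$llhk  (last char: 'k')
  sorted[5] = jh$llhkihmlmjll  (last char: 'l')
  sorted[6] = jlljh$llhkihmlm  (last char: 'm')
  sorted[7] = kihmlmjlljh$llh  (last char: 'h')
  sorted[8] = lhkihmlmjlljh$l  (last char: 'l')
  sorted[9] = ljh$llhkihmlmjl  (last char: 'l')
  sorted[10] = llhkihmlmjlljh$  (last char: '$')
  sorted[11] = lljh$llhkihmlmj  (last char: 'j')
  sorted[12] = lmjlljh$llhkihm  (last char: 'm')
  sorted[13] = mjlljh$llhkihml  (last char: 'l')
  sorted[14] = mlmjlljh$llhkih  (last char: 'h')
Last column: hjliklmhll$jmlh
Original string S is at sorted index 10

Answer: hjliklmhll$jmlh
10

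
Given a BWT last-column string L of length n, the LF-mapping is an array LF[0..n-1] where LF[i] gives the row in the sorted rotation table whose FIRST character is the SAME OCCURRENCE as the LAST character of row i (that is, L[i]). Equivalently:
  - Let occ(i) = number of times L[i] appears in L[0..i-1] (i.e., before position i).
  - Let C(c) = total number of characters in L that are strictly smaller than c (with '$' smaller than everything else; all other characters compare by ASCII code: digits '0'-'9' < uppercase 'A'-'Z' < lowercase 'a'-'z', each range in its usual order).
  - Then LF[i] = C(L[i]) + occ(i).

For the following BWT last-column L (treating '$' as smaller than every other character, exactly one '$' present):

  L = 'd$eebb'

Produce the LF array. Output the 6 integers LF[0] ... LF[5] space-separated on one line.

Char counts: '$':1, 'b':2, 'd':1, 'e':2
C (first-col start): C('$')=0, C('b')=1, C('d')=3, C('e')=4
L[0]='d': occ=0, LF[0]=C('d')+0=3+0=3
L[1]='$': occ=0, LF[1]=C('$')+0=0+0=0
L[2]='e': occ=0, LF[2]=C('e')+0=4+0=4
L[3]='e': occ=1, LF[3]=C('e')+1=4+1=5
L[4]='b': occ=0, LF[4]=C('b')+0=1+0=1
L[5]='b': occ=1, LF[5]=C('b')+1=1+1=2

Answer: 3 0 4 5 1 2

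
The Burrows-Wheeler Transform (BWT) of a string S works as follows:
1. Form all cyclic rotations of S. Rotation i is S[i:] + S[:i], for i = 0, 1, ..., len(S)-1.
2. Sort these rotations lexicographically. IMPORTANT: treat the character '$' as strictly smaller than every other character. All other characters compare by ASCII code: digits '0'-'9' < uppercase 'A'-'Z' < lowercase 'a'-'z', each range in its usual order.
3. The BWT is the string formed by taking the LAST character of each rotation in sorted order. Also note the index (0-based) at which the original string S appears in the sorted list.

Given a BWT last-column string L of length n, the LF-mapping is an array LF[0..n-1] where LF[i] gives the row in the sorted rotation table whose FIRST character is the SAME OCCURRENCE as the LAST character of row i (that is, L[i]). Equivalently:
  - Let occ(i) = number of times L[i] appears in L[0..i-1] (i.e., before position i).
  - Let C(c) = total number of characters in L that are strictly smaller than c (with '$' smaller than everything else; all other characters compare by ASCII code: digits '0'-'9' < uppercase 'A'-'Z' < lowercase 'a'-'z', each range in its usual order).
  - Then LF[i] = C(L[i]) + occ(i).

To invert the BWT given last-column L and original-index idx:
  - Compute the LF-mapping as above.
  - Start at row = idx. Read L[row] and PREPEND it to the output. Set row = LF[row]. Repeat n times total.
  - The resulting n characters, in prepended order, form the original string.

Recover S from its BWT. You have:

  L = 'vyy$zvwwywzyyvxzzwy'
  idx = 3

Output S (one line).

Answer: vyyyxyzzyvwwzzwwyv$

Derivation:
LF mapping: 1 9 10 0 15 2 4 5 11 6 16 12 13 3 8 17 18 7 14
Walk LF starting at row 3, prepending L[row]:
  step 1: row=3, L[3]='$', prepend. Next row=LF[3]=0
  step 2: row=0, L[0]='v', prepend. Next row=LF[0]=1
  step 3: row=1, L[1]='y', prepend. Next row=LF[1]=9
  step 4: row=9, L[9]='w', prepend. Next row=LF[9]=6
  step 5: row=6, L[6]='w', prepend. Next row=LF[6]=4
  step 6: row=4, L[4]='z', prepend. Next row=LF[4]=15
  step 7: row=15, L[15]='z', prepend. Next row=LF[15]=17
  step 8: row=17, L[17]='w', prepend. Next row=LF[17]=7
  step 9: row=7, L[7]='w', prepend. Next row=LF[7]=5
  step 10: row=5, L[5]='v', prepend. Next row=LF[5]=2
  step 11: row=2, L[2]='y', prepend. Next row=LF[2]=10
  step 12: row=10, L[10]='z', prepend. Next row=LF[10]=16
  step 13: row=16, L[16]='z', prepend. Next row=LF[16]=18
  step 14: row=18, L[18]='y', prepend. Next row=LF[18]=14
  step 15: row=14, L[14]='x', prepend. Next row=LF[14]=8
  step 16: row=8, L[8]='y', prepend. Next row=LF[8]=11
  step 17: row=11, L[11]='y', prepend. Next row=LF[11]=12
  step 18: row=12, L[12]='y', prepend. Next row=LF[12]=13
  step 19: row=13, L[13]='v', prepend. Next row=LF[13]=3
Reversed output: vyyyxyzzyvwwzzwwyv$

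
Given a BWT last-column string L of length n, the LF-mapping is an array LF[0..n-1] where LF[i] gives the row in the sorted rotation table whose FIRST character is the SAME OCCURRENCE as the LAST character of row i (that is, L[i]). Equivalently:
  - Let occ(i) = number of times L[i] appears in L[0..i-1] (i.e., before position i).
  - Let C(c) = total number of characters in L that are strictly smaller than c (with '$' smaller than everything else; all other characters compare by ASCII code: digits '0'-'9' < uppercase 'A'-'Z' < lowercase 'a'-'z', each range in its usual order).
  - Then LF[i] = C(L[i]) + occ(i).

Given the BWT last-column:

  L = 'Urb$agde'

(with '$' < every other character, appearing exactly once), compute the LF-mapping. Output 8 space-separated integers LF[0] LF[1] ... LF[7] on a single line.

Answer: 1 7 3 0 2 6 4 5

Derivation:
Char counts: '$':1, 'U':1, 'a':1, 'b':1, 'd':1, 'e':1, 'g':1, 'r':1
C (first-col start): C('$')=0, C('U')=1, C('a')=2, C('b')=3, C('d')=4, C('e')=5, C('g')=6, C('r')=7
L[0]='U': occ=0, LF[0]=C('U')+0=1+0=1
L[1]='r': occ=0, LF[1]=C('r')+0=7+0=7
L[2]='b': occ=0, LF[2]=C('b')+0=3+0=3
L[3]='$': occ=0, LF[3]=C('$')+0=0+0=0
L[4]='a': occ=0, LF[4]=C('a')+0=2+0=2
L[5]='g': occ=0, LF[5]=C('g')+0=6+0=6
L[6]='d': occ=0, LF[6]=C('d')+0=4+0=4
L[7]='e': occ=0, LF[7]=C('e')+0=5+0=5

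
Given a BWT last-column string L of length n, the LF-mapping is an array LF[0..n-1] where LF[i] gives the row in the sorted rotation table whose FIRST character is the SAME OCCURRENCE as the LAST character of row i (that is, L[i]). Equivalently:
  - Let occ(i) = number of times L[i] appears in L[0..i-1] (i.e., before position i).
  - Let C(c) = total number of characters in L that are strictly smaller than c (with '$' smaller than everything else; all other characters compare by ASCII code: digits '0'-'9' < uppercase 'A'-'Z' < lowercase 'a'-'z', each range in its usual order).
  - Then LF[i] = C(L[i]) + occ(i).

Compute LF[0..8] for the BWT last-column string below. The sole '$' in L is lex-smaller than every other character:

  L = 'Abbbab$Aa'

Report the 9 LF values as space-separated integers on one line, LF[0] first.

Answer: 1 5 6 7 3 8 0 2 4

Derivation:
Char counts: '$':1, 'A':2, 'a':2, 'b':4
C (first-col start): C('$')=0, C('A')=1, C('a')=3, C('b')=5
L[0]='A': occ=0, LF[0]=C('A')+0=1+0=1
L[1]='b': occ=0, LF[1]=C('b')+0=5+0=5
L[2]='b': occ=1, LF[2]=C('b')+1=5+1=6
L[3]='b': occ=2, LF[3]=C('b')+2=5+2=7
L[4]='a': occ=0, LF[4]=C('a')+0=3+0=3
L[5]='b': occ=3, LF[5]=C('b')+3=5+3=8
L[6]='$': occ=0, LF[6]=C('$')+0=0+0=0
L[7]='A': occ=1, LF[7]=C('A')+1=1+1=2
L[8]='a': occ=1, LF[8]=C('a')+1=3+1=4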